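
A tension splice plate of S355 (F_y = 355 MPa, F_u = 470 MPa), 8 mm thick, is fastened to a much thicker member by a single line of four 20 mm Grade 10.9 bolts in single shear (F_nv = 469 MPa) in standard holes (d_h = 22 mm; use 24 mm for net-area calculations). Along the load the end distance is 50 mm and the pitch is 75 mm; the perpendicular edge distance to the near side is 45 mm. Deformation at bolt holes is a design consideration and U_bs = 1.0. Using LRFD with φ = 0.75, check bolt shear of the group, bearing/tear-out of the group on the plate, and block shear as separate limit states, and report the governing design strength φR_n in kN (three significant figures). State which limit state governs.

416 kN (block shear governs)

Bolt shear: A_b = π·20²/4 = 314.2 mm²; R_n = 469 × 314.2 × 4 × 1 / 1000 = 589.4 kN → 0.75 × 589.4 = 442 kN.
Bearing: edge l_c = 39, r_n = 176 kN; interior l_c = 53, r_n = 180.5 kN; R_n = 176 + 3·180.5 = 717.4 kN → 538 kN.
Block shear: A_gv = 2200, A_nv = 1528, A_nt = 264 mm²; R_n = min(0.6F_uA_nv, 0.6F_yA_gv) + U_bs·F_u·A_nt = 555 kN → 416 kN.
Block shear governs: 416 kN.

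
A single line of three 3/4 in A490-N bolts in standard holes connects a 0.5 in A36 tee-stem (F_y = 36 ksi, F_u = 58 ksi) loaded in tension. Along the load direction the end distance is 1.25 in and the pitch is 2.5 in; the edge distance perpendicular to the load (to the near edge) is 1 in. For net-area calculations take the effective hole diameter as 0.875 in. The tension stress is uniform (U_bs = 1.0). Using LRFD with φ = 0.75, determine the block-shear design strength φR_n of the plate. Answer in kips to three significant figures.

Shear plane L_v = 1.25 + 2·2.5 = 6.25 in; A_gv = 6.25 × 0.5 = 3.125 in².
A_nv = (6.25 − 2.5·0.875) × 0.5 = 2.031 in².
A_nt = (1 − 0.5·0.875) × 0.5 = 0.2812 in².
0.6 F_u A_nv = 70.69 kips; 0.6 F_y A_gv = 67.5 kips → shear yielding governs the shear term.
R_n = 67.5 + 1.0 × 58 × 0.2812 = 83.81 kips.
Design strength φR_n = 0.75 × 83.81 = 62.9 kips.

62.9 kips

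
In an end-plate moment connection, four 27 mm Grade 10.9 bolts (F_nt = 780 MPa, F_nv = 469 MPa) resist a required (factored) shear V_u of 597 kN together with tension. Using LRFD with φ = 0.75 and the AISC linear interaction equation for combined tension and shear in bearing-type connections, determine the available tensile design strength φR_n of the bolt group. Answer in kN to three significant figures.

A_b = π·27²/4 = 572.6 mm²; f_rv = 597 × 1000 / (4 × 572.6) = 260.7 MPa.
F'_nt = 1.3 F_nt − (F_nt / φF_nv) f_rv = 1.3·780 − (780/(0.75·469))·260.7 = 436 MPa, capped at F_nt → F'_nt = 436 MPa.
R_n = F'_nt · A_b · n = 436 × 572.6 × 4 / 1000 = 998.4 kN.
Design strength φR_n = 0.75 × 998.4 = 749 kN.

749 kN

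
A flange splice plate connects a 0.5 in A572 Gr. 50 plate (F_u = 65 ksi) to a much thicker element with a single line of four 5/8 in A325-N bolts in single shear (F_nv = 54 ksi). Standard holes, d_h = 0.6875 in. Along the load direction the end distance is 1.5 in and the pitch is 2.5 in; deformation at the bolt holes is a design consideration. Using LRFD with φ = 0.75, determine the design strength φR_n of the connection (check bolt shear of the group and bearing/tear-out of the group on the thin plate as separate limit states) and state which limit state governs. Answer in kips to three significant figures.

Bolt shear: A_b = π·0.625²/4 = 0.3068 in²; R_n = 54 × 0.3068 × 4 × 1 = 66.27 kips → 0.75 × 66.27 = 49.7 kips.
Bearing (1.2 l_c t F_u ≤ 2.4 d t F_u): upper limit = 2.4·0.625·0.5·65 = 48.75 kips.
  Edge l_c = 1.5 − 0.6875/2 = 1.156 → r_n = 45.09 kips; interior l_c = 2.5 − 0.6875 = 1.812 → r_n = 48.75 kips.
  R_n,bearing = 1·45.09 + 3·48.75 = 191.3 kips → 0.75 × 191.3 = 144 kips.
Bolt shear governs: 49.7 kips.

49.7 kips (bolt shear governs)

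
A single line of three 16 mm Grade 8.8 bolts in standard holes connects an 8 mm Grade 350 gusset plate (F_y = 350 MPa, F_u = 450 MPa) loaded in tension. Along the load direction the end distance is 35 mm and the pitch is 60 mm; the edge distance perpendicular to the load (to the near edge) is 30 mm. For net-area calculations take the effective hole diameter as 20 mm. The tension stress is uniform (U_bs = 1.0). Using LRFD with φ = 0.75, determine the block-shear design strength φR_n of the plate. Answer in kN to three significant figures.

Shear plane L_v = 35 + 2·60 = 155 mm; A_gv = 155 × 8 = 1240 mm².
A_nv = (155 − 2.5·20) × 8 = 840 mm².
A_nt = (30 − 0.5·20) × 8 = 160 mm².
0.6 F_u A_nv = 226.8 kN; 0.6 F_y A_gv = 260.4 kN → shear rupture governs the shear term.
R_n = 226.8 + 1.0 × 450 × 160 / 1000 = 298.8 kN.
Design strength φR_n = 0.75 × 298.8 = 224 kN.

224 kN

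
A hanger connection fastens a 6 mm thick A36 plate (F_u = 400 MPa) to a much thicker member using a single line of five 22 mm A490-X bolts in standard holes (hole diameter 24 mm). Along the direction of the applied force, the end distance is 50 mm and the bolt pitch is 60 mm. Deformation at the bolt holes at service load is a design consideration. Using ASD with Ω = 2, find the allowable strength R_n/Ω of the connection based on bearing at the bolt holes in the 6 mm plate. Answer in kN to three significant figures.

262 kN

Per bolt r_n = 1.2 l_c t F_u ≤ 2.4 d t F_u; upper limit = 2.4 × 22 × 6 × 400 / 1000 = 126.7 kN.
Edge bolt: l_c = 50 − 24/2 = 38 mm → 1.2 × 38 × 6 × 400 / 1000 = 109.4 → r_n = 109.4 kN.
Interior bolts: l_c = 60 − 24 = 36 mm → 1.2 × 36 × 6 × 400 / 1000 = 103.7 → r_n = 103.7 kN.
R_n = 1 × 109.4 + 4 × 103.7 = 524.2 kN.
Allowable strength R_n/Ω = 524.2 / 2 = 262 kN.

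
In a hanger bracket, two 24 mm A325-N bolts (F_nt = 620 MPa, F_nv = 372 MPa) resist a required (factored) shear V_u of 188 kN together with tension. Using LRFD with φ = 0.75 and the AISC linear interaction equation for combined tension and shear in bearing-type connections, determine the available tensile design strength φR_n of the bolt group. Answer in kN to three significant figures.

234 kN

A_b = π·24²/4 = 452.4 mm²; f_rv = 188 × 1000 / (2 × 452.4) = 207.8 MPa.
F'_nt = 1.3 F_nt − (F_nt / φF_nv) f_rv = 1.3·620 − (620/(0.75·372))·207.8 = 344.3 MPa, capped at F_nt → F'_nt = 344.3 MPa.
R_n = F'_nt · A_b · n = 344.3 × 452.4 × 2 / 1000 = 311.5 kN.
Design strength φR_n = 0.75 × 311.5 = 234 kN.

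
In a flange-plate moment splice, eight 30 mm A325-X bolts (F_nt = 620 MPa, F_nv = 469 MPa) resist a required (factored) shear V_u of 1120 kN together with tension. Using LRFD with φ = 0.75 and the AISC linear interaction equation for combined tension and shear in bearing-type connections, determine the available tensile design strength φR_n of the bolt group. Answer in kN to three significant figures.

1940 kN

A_b = π·30²/4 = 706.9 mm²; f_rv = 1120 × 1000 / (8 × 706.9) = 198.1 MPa.
F'_nt = 1.3 F_nt − (F_nt / φF_nv) f_rv = 1.3·620 − (620/(0.75·469))·198.1 = 456.9 MPa, capped at F_nt → F'_nt = 456.9 MPa.
R_n = F'_nt · A_b · n = 456.9 × 706.9 × 8 / 1000 = 2584 kN.
Design strength φR_n = 0.75 × 2584 = 1940 kN.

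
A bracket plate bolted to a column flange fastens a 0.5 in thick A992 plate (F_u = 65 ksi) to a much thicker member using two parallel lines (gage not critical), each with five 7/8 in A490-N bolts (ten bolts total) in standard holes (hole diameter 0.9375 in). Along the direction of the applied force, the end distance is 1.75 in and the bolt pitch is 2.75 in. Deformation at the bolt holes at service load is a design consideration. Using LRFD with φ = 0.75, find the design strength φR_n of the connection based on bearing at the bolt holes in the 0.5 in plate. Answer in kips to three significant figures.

484 kips

Per bolt r_n = 1.2 l_c t F_u ≤ 2.4 d t F_u; upper limit = 2.4 × 0.875 × 0.5 × 65 = 68.25 kips.
Edge bolt: l_c = 1.75 − 0.9375/2 = 1.281 in → 1.2 × 1.281 × 0.5 × 65 = 49.97 → r_n = 49.97 kips.
Interior bolts: l_c = 2.75 − 0.9375 = 1.812 in → 1.2 × 1.812 × 0.5 × 65 = 70.69 → r_n = 68.25 kips.
R_n = 2 × 49.97 + 8 × 68.25 = 645.9 kips.
Design strength φR_n = 0.75 × 645.9 = 484 kips.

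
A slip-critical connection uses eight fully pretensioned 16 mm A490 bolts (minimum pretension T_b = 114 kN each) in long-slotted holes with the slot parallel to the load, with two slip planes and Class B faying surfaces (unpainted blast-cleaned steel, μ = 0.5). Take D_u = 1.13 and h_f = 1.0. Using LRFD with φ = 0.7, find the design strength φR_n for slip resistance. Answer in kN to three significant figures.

721 kN

R_n = μ · D_u · h_f · T_b · n_s · n_b = 0.5 × 1.13 × 1.0 × 114 × 2 × 8 = 1031 kN.
Design strength φR_n = 0.7 × 1031 = 721 kN.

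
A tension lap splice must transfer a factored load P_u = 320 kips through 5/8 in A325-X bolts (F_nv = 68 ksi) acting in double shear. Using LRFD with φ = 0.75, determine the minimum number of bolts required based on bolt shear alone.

A_b = π·0.625²/4 = 0.3068 in².
Per-bolt design strength φR_n = 0.75 × 68 × 0.3068 × 2 = 31.29 kips.
n ≥ 320 / 31.29 = 10.23 → use 11 bolts.

11 bolts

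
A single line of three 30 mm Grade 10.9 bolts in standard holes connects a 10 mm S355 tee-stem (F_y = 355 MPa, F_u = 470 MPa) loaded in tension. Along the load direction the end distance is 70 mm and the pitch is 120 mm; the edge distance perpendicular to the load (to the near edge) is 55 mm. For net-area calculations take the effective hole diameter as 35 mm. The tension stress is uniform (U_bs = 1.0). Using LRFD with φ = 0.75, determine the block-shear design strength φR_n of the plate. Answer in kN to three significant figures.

603 kN

Shear plane L_v = 70 + 2·120 = 310 mm; A_gv = 310 × 10 = 3100 mm².
A_nv = (310 − 2.5·35) × 10 = 2225 mm².
A_nt = (55 − 0.5·35) × 10 = 375 mm².
0.6 F_u A_nv = 627.5 kN; 0.6 F_y A_gv = 660.3 kN → shear rupture governs the shear term.
R_n = 627.5 + 1.0 × 470 × 375 / 1000 = 803.7 kN.
Design strength φR_n = 0.75 × 803.7 = 603 kN.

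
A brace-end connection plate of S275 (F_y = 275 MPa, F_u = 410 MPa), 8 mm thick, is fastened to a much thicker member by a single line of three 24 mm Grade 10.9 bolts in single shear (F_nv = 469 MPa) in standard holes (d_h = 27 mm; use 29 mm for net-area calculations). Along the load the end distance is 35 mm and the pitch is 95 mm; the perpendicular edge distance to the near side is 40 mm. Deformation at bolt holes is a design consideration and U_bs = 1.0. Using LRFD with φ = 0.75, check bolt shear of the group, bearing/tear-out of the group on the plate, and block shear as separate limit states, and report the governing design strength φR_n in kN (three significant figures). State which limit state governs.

285 kN (block shear governs)

Bolt shear: A_b = π·24²/4 = 452.4 mm²; R_n = 469 × 452.4 × 3 × 1 / 1000 = 636.5 kN → 0.75 × 636.5 = 477 kN.
Bearing: edge l_c = 21.5, r_n = 84.62 kN; interior l_c = 68, r_n = 188.9 kN; R_n = 84.62 + 2·188.9 = 462.5 kN → 347 kN.
Block shear: A_gv = 1800, A_nv = 1220, A_nt = 204 mm²; R_n = min(0.6F_uA_nv, 0.6F_yA_gv) + U_bs·F_u·A_nt = 380.6 kN → 285 kN.
Block shear governs: 285 kN.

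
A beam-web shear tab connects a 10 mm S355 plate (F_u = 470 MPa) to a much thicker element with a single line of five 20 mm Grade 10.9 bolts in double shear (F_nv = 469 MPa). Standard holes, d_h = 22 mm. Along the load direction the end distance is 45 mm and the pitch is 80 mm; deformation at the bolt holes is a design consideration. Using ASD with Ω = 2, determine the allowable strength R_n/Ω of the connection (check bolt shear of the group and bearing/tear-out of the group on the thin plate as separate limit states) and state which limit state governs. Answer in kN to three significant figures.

Bolt shear: A_b = π·20²/4 = 314.2 mm²; R_n = 469 × 314.2 × 5 × 2 / 1000 = 1473 kN → 1473 / 2 = 737 kN.
Bearing (1.2 l_c t F_u ≤ 2.4 d t F_u): upper limit = 2.4·20·10·470 / 1000 = 225.6 kN.
  Edge l_c = 45 − 22/2 = 34 → r_n = 191.8 kN; interior l_c = 80 − 22 = 58 → r_n = 225.6 kN.
  R_n,bearing = 1·191.8 + 4·225.6 = 1094 kN → 1094 / 2 = 547 kN.
Bearing governs: 547 kN.

547 kN (bearing governs)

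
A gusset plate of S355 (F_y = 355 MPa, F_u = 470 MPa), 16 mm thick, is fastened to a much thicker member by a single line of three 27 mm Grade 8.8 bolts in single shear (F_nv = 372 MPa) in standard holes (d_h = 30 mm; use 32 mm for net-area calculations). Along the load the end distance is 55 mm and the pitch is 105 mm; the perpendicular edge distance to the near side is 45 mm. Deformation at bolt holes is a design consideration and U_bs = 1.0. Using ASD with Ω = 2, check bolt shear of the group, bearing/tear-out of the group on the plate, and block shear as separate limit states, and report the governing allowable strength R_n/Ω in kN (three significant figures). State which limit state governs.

319 kN (bolt shear governs)

Bolt shear: A_b = π·27²/4 = 572.6 mm²; R_n = 372 × 572.6 × 3 × 1 / 1000 = 639 kN → 639 / 2 = 319 kN.
Bearing: edge l_c = 40, r_n = 361 kN; interior l_c = 75, r_n = 487.3 kN; R_n = 361 + 2·487.3 = 1336 kN → 668 kN.
Block shear: A_gv = 4240, A_nv = 2960, A_nt = 464 mm²; R_n = min(0.6F_uA_nv, 0.6F_yA_gv) + U_bs·F_u·A_nt = 1053 kN → 526 kN.
Bolt shear governs: 319 kN.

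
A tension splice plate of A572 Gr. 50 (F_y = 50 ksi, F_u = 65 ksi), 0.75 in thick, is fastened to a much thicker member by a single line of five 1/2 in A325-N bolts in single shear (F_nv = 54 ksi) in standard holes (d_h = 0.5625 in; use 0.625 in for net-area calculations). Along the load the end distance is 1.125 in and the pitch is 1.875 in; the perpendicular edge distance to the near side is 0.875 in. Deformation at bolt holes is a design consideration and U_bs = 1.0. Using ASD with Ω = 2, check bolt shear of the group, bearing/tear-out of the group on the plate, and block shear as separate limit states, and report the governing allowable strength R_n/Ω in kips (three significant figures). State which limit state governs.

Bolt shear: A_b = π·0.5²/4 = 0.1963 in²; R_n = 54 × 0.1963 × 5 × 1 = 53.01 kips → 53.01 / 2 = 26.5 kips.
Bearing: edge l_c = 0.8438, r_n = 49.36 kips; interior l_c = 1.312, r_n = 58.5 kips; R_n = 49.36 + 4·58.5 = 283.4 kips → 142 kips.
Block shear: A_gv = 6.469, A_nv = 4.359, A_nt = 0.4219 in²; R_n = min(0.6F_uA_nv, 0.6F_yA_gv) + U_bs·F_u·A_nt = 197.4 kips → 98.7 kips.
Bolt shear governs: 26.5 kips.

26.5 kips (bolt shear governs)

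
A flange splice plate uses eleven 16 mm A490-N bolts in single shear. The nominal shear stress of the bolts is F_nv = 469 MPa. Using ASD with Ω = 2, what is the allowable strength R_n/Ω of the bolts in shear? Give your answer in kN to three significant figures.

A_b = π × 16² / 4 = 201.1 mm².
R_n = F_nv · A_b · n · n_s = 469 × 201.1 × 11 × 1 / 1000 = 1037 kN.
Allowable strength R_n/Ω = 1037 / 2 = 519 kN.

519 kN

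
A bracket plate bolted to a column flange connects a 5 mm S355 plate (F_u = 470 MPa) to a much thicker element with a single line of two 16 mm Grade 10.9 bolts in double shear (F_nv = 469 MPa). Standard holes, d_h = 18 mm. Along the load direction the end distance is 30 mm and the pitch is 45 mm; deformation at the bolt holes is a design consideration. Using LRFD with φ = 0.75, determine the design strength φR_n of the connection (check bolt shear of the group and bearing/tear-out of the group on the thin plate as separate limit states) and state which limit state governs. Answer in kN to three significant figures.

102 kN (bearing governs)

Bolt shear: A_b = π·16²/4 = 201.1 mm²; R_n = 469 × 201.1 × 2 × 2 / 1000 = 377.2 kN → 0.75 × 377.2 = 283 kN.
Bearing (1.2 l_c t F_u ≤ 2.4 d t F_u): upper limit = 2.4·16·5·470 / 1000 = 90.24 kN.
  Edge l_c = 30 − 18/2 = 21 → r_n = 59.22 kN; interior l_c = 45 − 18 = 27 → r_n = 76.14 kN.
  R_n,bearing = 1·59.22 + 1·76.14 = 135.4 kN → 0.75 × 135.4 = 102 kN.
Bearing governs: 102 kN.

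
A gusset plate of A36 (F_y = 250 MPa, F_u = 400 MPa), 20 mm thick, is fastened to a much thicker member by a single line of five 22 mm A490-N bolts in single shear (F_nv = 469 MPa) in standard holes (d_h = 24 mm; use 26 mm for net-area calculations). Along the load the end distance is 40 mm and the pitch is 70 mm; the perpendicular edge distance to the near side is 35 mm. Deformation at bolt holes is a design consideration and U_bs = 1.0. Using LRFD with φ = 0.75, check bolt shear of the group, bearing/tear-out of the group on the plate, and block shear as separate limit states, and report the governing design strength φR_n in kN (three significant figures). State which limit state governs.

669 kN (bolt shear governs)

Bolt shear: A_b = π·22²/4 = 380.1 mm²; R_n = 469 × 380.1 × 5 × 1 / 1000 = 891.4 kN → 0.75 × 891.4 = 669 kN.
Bearing: edge l_c = 28, r_n = 268.8 kN; interior l_c = 46, r_n = 422.4 kN; R_n = 268.8 + 4·422.4 = 1958 kN → 1470 kN.
Block shear: A_gv = 6400, A_nv = 4060, A_nt = 440 mm²; R_n = min(0.6F_uA_nv, 0.6F_yA_gv) + U_bs·F_u·A_nt = 1136 kN → 852 kN.
Bolt shear governs: 669 kN.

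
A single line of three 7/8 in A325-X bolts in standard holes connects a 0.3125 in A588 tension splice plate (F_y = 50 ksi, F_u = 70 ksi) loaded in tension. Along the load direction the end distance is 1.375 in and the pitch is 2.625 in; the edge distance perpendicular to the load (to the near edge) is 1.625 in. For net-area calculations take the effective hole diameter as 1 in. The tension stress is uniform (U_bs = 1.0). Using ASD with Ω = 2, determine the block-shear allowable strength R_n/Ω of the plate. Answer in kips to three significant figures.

39.4 kips

Shear plane L_v = 1.375 + 2·2.625 = 6.625 in; A_gv = 6.625 × 0.3125 = 2.07 in².
A_nv = (6.625 − 2.5·1) × 0.3125 = 1.289 in².
A_nt = (1.625 − 0.5·1) × 0.3125 = 0.3516 in².
0.6 F_u A_nv = 54.14 kips; 0.6 F_y A_gv = 62.11 kips → shear rupture governs the shear term.
R_n = 54.14 + 1.0 × 70 × 0.3516 = 78.75 kips.
Allowable strength R_n/Ω = 78.75 / 2 = 39.4 kips.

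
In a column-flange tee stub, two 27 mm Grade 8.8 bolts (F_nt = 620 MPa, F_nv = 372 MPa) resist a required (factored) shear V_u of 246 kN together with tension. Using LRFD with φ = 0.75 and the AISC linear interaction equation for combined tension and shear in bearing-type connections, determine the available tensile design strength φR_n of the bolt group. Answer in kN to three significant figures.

A_b = π·27²/4 = 572.6 mm²; f_rv = 246 × 1000 / (2 × 572.6) = 214.8 MPa.
F'_nt = 1.3 F_nt − (F_nt / φF_nv) f_rv = 1.3·620 − (620/(0.75·372))·214.8 = 328.6 MPa, capped at F_nt → F'_nt = 328.6 MPa.
R_n = F'_nt · A_b · n = 328.6 × 572.6 × 2 / 1000 = 376.3 kN.
Design strength φR_n = 0.75 × 376.3 = 282 kN.

282 kN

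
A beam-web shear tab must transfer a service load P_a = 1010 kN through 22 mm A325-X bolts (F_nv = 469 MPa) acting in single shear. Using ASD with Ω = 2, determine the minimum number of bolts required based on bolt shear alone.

12 bolts

A_b = π·22²/4 = 380.1 mm².
Per-bolt allowable strength R_n/Ω = 469 × 380.1 × 1 / 1000 / 2 = 89.14 kN.
n ≥ 1010 / 89.14 = 11.33 → use 12 bolts.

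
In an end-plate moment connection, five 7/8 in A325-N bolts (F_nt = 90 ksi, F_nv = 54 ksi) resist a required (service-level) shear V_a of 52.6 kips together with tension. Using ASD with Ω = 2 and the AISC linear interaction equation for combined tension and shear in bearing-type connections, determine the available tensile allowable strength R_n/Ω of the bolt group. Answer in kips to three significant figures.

A_b = π·0.875²/4 = 0.6013 in²; f_rv = 52.6 / (5 × 0.6013) = 17.49 ksi.
F'_nt = 1.3 F_nt − (Ω F_nt / F_nv) f_rv = 1.3·90 − (2·90/54)·17.49 = 58.68 ksi, capped at F_nt → F'_nt = 58.68 ksi.
R_n = F'_nt · A_b · n = 58.68 × 0.6013 × 5 = 176.4 kips.
Allowable strength R_n/Ω = 176.4 / 2 = 88.2 kips.

88.2 kips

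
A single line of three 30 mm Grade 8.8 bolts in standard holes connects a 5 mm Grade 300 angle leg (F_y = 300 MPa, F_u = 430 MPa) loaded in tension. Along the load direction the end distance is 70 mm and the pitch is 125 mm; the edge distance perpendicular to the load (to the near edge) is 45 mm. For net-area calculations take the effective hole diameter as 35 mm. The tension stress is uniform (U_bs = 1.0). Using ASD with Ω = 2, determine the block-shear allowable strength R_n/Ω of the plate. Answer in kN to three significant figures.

174 kN

Shear plane L_v = 70 + 2·125 = 320 mm; A_gv = 320 × 5 = 1600 mm².
A_nv = (320 − 2.5·35) × 5 = 1162 mm².
A_nt = (45 − 0.5·35) × 5 = 137.5 mm².
0.6 F_u A_nv = 299.9 kN; 0.6 F_y A_gv = 288 kN → shear yielding governs the shear term.
R_n = 288 + 1.0 × 430 × 137.5 / 1000 = 347.1 kN.
Allowable strength R_n/Ω = 347.1 / 2 = 174 kN.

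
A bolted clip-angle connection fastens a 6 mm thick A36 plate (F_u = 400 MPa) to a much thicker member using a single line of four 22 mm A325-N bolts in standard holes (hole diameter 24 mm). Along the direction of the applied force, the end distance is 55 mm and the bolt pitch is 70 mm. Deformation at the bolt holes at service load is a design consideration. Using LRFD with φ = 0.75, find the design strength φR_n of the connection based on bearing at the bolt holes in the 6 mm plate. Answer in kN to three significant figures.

378 kN

Per bolt r_n = 1.2 l_c t F_u ≤ 2.4 d t F_u; upper limit = 2.4 × 22 × 6 × 400 / 1000 = 126.7 kN.
Edge bolt: l_c = 55 − 24/2 = 43 mm → 1.2 × 43 × 6 × 400 / 1000 = 123.8 → r_n = 123.8 kN.
Interior bolts: l_c = 70 − 24 = 46 mm → 1.2 × 46 × 6 × 400 / 1000 = 132.5 → r_n = 126.7 kN.
R_n = 1 × 123.8 + 3 × 126.7 = 504 kN.
Design strength φR_n = 0.75 × 504 = 378 kN.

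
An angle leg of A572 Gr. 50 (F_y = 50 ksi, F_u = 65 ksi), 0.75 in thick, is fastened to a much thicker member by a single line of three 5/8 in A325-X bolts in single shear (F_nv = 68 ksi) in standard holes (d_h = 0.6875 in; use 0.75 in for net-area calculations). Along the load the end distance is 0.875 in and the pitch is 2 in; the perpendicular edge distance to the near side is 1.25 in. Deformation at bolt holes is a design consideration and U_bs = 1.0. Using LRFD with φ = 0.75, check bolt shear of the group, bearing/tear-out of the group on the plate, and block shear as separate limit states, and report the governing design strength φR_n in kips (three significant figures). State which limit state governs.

46.9 kips (bolt shear governs)

Bolt shear: A_b = π·0.625²/4 = 0.3068 in²; R_n = 68 × 0.3068 × 3 × 1 = 62.59 kips → 0.75 × 62.59 = 46.9 kips.
Bearing: edge l_c = 0.5312, r_n = 31.08 kips; interior l_c = 1.312, r_n = 73.12 kips; R_n = 31.08 + 2·73.12 = 177.3 kips → 133 kips.
Block shear: A_gv = 3.656, A_nv = 2.25, A_nt = 0.6562 in²; R_n = min(0.6F_uA_nv, 0.6F_yA_gv) + U_bs·F_u·A_nt = 130.4 kips → 97.8 kips.
Bolt shear governs: 46.9 kips.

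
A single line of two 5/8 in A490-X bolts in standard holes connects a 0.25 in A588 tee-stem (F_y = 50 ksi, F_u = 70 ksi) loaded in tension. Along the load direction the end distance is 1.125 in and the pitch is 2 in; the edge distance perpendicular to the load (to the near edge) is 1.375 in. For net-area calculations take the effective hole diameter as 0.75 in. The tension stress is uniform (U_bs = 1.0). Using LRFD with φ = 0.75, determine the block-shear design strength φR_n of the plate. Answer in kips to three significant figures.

Shear plane L_v = 1.125 + 1·2 = 3.125 in; A_gv = 3.125 × 0.25 = 0.7812 in².
A_nv = (3.125 − 1.5·0.75) × 0.25 = 0.5 in².
A_nt = (1.375 − 0.5·0.75) × 0.25 = 0.25 in².
0.6 F_u A_nv = 21 kips; 0.6 F_y A_gv = 23.44 kips → shear rupture governs the shear term.
R_n = 21 + 1.0 × 70 × 0.25 = 38.5 kips.
Design strength φR_n = 0.75 × 38.5 = 28.9 kips.

28.9 kips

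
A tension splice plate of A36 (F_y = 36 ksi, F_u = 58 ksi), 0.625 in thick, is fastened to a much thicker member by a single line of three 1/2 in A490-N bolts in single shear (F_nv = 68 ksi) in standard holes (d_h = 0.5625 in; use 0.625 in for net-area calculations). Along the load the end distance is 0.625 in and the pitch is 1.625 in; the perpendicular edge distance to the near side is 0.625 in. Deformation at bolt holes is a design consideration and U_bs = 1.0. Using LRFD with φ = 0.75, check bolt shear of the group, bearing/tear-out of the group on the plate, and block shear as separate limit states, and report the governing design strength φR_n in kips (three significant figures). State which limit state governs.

Bolt shear: A_b = π·0.5²/4 = 0.1963 in²; R_n = 68 × 0.1963 × 3 × 1 = 40.06 kips → 0.75 × 40.06 = 30 kips.
Bearing: edge l_c = 0.3438, r_n = 14.95 kips; interior l_c = 1.062, r_n = 43.5 kips; R_n = 14.95 + 2·43.5 = 102 kips → 76.5 kips.
Block shear: A_gv = 2.422, A_nv = 1.445, A_nt = 0.1953 in²; R_n = min(0.6F_uA_nv, 0.6F_yA_gv) + U_bs·F_u·A_nt = 61.62 kips → 46.2 kips.
Bolt shear governs: 30 kips.

30 kips (bolt shear governs)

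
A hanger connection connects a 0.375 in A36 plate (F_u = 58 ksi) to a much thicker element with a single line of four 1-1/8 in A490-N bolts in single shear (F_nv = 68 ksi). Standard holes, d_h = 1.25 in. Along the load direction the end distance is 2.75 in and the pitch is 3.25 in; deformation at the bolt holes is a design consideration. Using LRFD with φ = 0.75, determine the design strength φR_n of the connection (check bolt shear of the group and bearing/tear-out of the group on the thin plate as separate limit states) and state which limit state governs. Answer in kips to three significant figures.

Bolt shear: A_b = π·1.125²/4 = 0.994 in²; R_n = 68 × 0.994 × 4 × 1 = 270.4 kips → 0.75 × 270.4 = 203 kips.
Bearing (1.2 l_c t F_u ≤ 2.4 d t F_u): upper limit = 2.4·1.125·0.375·58 = 58.72 kips.
  Edge l_c = 2.75 − 1.25/2 = 2.125 → r_n = 55.46 kips; interior l_c = 3.25 − 1.25 = 2 → r_n = 52.2 kips.
  R_n,bearing = 1·55.46 + 3·52.2 = 212.1 kips → 0.75 × 212.1 = 159 kips.
Bearing governs: 159 kips.

159 kips (bearing governs)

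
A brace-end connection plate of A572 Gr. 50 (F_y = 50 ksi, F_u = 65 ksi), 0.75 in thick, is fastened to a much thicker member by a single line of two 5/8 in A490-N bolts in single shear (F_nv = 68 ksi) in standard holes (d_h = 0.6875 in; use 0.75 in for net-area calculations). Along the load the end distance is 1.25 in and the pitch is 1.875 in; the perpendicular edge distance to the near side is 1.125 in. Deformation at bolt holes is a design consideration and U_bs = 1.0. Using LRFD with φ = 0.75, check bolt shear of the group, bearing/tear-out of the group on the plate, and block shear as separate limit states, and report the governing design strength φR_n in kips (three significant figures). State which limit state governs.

31.3 kips (bolt shear governs)

Bolt shear: A_b = π·0.625²/4 = 0.3068 in²; R_n = 68 × 0.3068 × 2 × 1 = 41.72 kips → 0.75 × 41.72 = 31.3 kips.
Bearing: edge l_c = 0.9062, r_n = 53.02 kips; interior l_c = 1.188, r_n = 69.47 kips; R_n = 53.02 + 1·69.47 = 122.5 kips → 91.9 kips.
Block shear: A_gv = 2.344, A_nv = 1.5, A_nt = 0.5625 in²; R_n = min(0.6F_uA_nv, 0.6F_yA_gv) + U_bs·F_u·A_nt = 95.06 kips → 71.3 kips.
Bolt shear governs: 31.3 kips.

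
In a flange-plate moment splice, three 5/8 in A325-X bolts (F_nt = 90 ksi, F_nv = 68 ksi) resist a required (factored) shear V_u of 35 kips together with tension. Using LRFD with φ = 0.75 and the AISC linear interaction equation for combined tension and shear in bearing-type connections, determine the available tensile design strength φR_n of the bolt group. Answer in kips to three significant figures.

A_b = π·0.625²/4 = 0.3068 in²; f_rv = 35 / (3 × 0.3068) = 38.03 ksi.
F'_nt = 1.3 F_nt − (F_nt / φF_nv) f_rv = 1.3·90 − (90/(0.75·68))·38.03 = 49.89 ksi, capped at F_nt → F'_nt = 49.89 ksi.
R_n = F'_nt · A_b · n = 49.89 × 0.3068 × 3 = 45.92 kips.
Design strength φR_n = 0.75 × 45.92 = 34.4 kips.

34.4 kips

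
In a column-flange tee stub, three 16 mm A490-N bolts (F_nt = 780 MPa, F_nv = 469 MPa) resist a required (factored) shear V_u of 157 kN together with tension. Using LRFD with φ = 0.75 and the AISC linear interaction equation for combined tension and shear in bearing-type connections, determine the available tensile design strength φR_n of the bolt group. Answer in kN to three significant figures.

198 kN

A_b = π·16²/4 = 201.1 mm²; f_rv = 157 × 1000 / (3 × 201.1) = 260.3 MPa.
F'_nt = 1.3 F_nt − (F_nt / φF_nv) f_rv = 1.3·780 − (780/(0.75·469))·260.3 = 436.8 MPa, capped at F_nt → F'_nt = 436.8 MPa.
R_n = F'_nt · A_b · n = 436.8 × 201.1 × 3 / 1000 = 263.5 kN.
Design strength φR_n = 0.75 × 263.5 = 198 kN.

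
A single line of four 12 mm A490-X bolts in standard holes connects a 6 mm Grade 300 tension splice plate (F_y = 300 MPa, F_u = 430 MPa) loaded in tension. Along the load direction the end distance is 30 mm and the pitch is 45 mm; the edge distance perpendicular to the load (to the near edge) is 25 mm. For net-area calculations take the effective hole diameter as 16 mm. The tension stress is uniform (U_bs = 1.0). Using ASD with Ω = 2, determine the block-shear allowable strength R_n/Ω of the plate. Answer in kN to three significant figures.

Shear plane L_v = 30 + 3·45 = 165 mm; A_gv = 165 × 6 = 990 mm².
A_nv = (165 − 3.5·16) × 6 = 654 mm².
A_nt = (25 − 0.5·16) × 6 = 102 mm².
0.6 F_u A_nv = 168.7 kN; 0.6 F_y A_gv = 178.2 kN → shear rupture governs the shear term.
R_n = 168.7 + 1.0 × 430 × 102 / 1000 = 212.6 kN.
Allowable strength R_n/Ω = 212.6 / 2 = 106 kN.

106 kN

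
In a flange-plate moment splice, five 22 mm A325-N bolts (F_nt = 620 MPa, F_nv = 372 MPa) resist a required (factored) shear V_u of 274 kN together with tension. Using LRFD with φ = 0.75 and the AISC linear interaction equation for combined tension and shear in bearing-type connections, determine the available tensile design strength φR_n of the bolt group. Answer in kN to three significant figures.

A_b = π·22²/4 = 380.1 mm²; f_rv = 274 × 1000 / (5 × 380.1) = 144.2 MPa.
F'_nt = 1.3 F_nt − (F_nt / φF_nv) f_rv = 1.3·620 − (620/(0.75·372))·144.2 = 485.6 MPa, capped at F_nt → F'_nt = 485.6 MPa.
R_n = F'_nt · A_b · n = 485.6 × 380.1 × 5 / 1000 = 923 kN.
Design strength φR_n = 0.75 × 923 = 692 kN.

692 kN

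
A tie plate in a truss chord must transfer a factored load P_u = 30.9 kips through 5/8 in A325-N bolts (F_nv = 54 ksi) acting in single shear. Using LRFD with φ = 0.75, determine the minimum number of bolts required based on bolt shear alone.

A_b = π·0.625²/4 = 0.3068 in².
Per-bolt design strength φR_n = 0.75 × 54 × 0.3068 × 1 = 12.43 kips.
n ≥ 30.9 / 12.43 = 2.487 → use 3 bolts.

3 bolts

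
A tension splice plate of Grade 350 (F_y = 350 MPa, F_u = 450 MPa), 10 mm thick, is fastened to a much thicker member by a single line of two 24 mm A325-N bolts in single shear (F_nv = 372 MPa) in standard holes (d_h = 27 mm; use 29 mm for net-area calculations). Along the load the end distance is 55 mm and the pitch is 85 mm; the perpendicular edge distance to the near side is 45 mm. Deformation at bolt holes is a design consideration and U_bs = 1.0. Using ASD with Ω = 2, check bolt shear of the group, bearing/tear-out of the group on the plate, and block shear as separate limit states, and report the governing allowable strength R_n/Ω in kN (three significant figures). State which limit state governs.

Bolt shear: A_b = π·24²/4 = 452.4 mm²; R_n = 372 × 452.4 × 2 × 1 / 1000 = 336.6 kN → 336.6 / 2 = 168 kN.
Bearing: edge l_c = 41.5, r_n = 224.1 kN; interior l_c = 58, r_n = 259.2 kN; R_n = 224.1 + 1·259.2 = 483.3 kN → 242 kN.
Block shear: A_gv = 1400, A_nv = 965, A_nt = 305 mm²; R_n = min(0.6F_uA_nv, 0.6F_yA_gv) + U_bs·F_u·A_nt = 397.8 kN → 199 kN.
Bolt shear governs: 168 kN.

168 kN (bolt shear governs)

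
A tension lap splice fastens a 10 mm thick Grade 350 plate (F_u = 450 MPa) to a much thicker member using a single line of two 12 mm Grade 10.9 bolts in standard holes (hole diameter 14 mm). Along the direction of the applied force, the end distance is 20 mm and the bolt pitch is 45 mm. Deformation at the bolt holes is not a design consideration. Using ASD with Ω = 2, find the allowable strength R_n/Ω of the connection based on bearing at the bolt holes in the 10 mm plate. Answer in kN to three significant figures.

125 kN

Per bolt r_n = 1.5 l_c t F_u ≤ 3.0 d t F_u; upper limit = 3.0 × 12 × 10 × 450 / 1000 = 162 kN.
Edge bolt: l_c = 20 − 14/2 = 13 mm → 1.5 × 13 × 10 × 450 / 1000 = 87.75 → r_n = 87.75 kN.
Interior bolts: l_c = 45 − 14 = 31 mm → 1.5 × 31 × 10 × 450 / 1000 = 209.2 → r_n = 162 kN.
R_n = 1 × 87.75 + 1 × 162 = 249.8 kN.
Allowable strength R_n/Ω = 249.8 / 2 = 125 kN.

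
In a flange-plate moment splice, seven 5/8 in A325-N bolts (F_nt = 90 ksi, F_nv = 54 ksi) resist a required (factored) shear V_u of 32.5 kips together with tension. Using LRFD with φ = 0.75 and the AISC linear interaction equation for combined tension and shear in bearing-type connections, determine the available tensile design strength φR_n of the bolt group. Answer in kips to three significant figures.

134 kips

A_b = π·0.625²/4 = 0.3068 in²; f_rv = 32.5 / (7 × 0.3068) = 15.13 ksi.
F'_nt = 1.3 F_nt − (F_nt / φF_nv) f_rv = 1.3·90 − (90/(0.75·54))·15.13 = 83.37 ksi, capped at F_nt → F'_nt = 83.37 ksi.
R_n = F'_nt · A_b · n = 83.37 × 0.3068 × 7 = 179 kips.
Design strength φR_n = 0.75 × 179 = 134 kips.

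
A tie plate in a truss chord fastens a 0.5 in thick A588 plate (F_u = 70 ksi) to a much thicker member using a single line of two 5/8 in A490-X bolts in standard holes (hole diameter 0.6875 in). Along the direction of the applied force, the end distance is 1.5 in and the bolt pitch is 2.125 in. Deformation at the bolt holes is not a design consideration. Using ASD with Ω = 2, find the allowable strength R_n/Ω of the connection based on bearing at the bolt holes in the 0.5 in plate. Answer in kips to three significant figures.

Per bolt r_n = 1.5 l_c t F_u ≤ 3.0 d t F_u; upper limit = 3.0 × 0.625 × 0.5 × 70 = 65.62 kips.
Edge bolt: l_c = 1.5 − 0.6875/2 = 1.156 in → 1.5 × 1.156 × 0.5 × 70 = 60.7 → r_n = 60.7 kips.
Interior bolts: l_c = 2.125 − 0.6875 = 1.438 in → 1.5 × 1.438 × 0.5 × 70 = 75.47 → r_n = 65.62 kips.
R_n = 1 × 60.7 + 1 × 65.62 = 126.3 kips.
Allowable strength R_n/Ω = 126.3 / 2 = 63.2 kips.

63.2 kips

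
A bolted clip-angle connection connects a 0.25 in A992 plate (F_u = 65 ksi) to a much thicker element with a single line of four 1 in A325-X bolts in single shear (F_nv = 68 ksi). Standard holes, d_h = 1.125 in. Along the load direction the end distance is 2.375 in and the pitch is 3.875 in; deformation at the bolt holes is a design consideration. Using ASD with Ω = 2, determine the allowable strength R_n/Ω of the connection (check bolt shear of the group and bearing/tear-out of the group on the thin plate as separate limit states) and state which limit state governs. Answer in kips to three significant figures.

76.2 kips (bearing governs)

Bolt shear: A_b = π·1²/4 = 0.7854 in²; R_n = 68 × 0.7854 × 4 × 1 = 213.6 kips → 213.6 / 2 = 107 kips.
Bearing (1.2 l_c t F_u ≤ 2.4 d t F_u): upper limit = 2.4·1·0.25·65 = 39 kips.
  Edge l_c = 2.375 − 1.125/2 = 1.812 → r_n = 35.34 kips; interior l_c = 3.875 − 1.125 = 2.75 → r_n = 39 kips.
  R_n,bearing = 1·35.34 + 3·39 = 152.3 kips → 152.3 / 2 = 76.2 kips.
Bearing governs: 76.2 kips.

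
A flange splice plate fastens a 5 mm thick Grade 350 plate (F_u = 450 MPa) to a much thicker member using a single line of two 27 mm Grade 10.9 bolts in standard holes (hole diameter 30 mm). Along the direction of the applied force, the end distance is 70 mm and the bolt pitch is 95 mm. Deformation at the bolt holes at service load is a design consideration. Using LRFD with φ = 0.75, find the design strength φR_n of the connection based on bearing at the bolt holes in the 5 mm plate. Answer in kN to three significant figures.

219 kN

Per bolt r_n = 1.2 l_c t F_u ≤ 2.4 d t F_u; upper limit = 2.4 × 27 × 5 × 450 / 1000 = 145.8 kN.
Edge bolt: l_c = 70 − 30/2 = 55 mm → 1.2 × 55 × 5 × 450 / 1000 = 148.5 → r_n = 145.8 kN.
Interior bolts: l_c = 95 − 30 = 65 mm → 1.2 × 65 × 5 × 450 / 1000 = 175.5 → r_n = 145.8 kN.
R_n = 1 × 145.8 + 1 × 145.8 = 291.6 kN.
Design strength φR_n = 0.75 × 291.6 = 219 kN.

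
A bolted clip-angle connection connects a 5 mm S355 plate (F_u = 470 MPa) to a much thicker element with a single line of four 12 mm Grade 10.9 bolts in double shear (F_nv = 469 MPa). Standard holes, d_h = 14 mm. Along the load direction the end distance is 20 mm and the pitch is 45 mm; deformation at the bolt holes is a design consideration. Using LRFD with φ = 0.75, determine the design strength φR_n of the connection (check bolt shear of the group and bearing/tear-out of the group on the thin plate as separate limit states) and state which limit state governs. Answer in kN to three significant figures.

180 kN (bearing governs)

Bolt shear: A_b = π·12²/4 = 113.1 mm²; R_n = 469 × 113.1 × 4 × 2 / 1000 = 424.3 kN → 0.75 × 424.3 = 318 kN.
Bearing (1.2 l_c t F_u ≤ 2.4 d t F_u): upper limit = 2.4·12·5·470 / 1000 = 67.68 kN.
  Edge l_c = 20 − 14/2 = 13 → r_n = 36.66 kN; interior l_c = 45 − 14 = 31 → r_n = 67.68 kN.
  R_n,bearing = 1·36.66 + 3·67.68 = 239.7 kN → 0.75 × 239.7 = 180 kN.
Bearing governs: 180 kN.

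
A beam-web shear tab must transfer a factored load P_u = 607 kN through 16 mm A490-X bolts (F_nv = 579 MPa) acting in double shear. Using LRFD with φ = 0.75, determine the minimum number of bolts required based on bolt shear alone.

4 bolts

A_b = π·16²/4 = 201.1 mm².
Per-bolt design strength φR_n = 0.75 × 579 × 201.1 × 2 / 1000 = 174.6 kN.
n ≥ 607 / 174.6 = 3.476 → use 4 bolts.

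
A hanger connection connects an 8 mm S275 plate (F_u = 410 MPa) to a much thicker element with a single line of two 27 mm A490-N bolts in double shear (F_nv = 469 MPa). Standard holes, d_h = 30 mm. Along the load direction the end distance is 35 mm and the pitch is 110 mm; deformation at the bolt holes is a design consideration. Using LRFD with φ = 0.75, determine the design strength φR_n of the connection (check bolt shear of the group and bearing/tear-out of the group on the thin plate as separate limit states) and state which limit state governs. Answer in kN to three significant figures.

Bolt shear: A_b = π·27²/4 = 572.6 mm²; R_n = 469 × 572.6 × 2 × 2 / 1000 = 1074 kN → 0.75 × 1074 = 806 kN.
Bearing (1.2 l_c t F_u ≤ 2.4 d t F_u): upper limit = 2.4·27·8·410 / 1000 = 212.5 kN.
  Edge l_c = 35 − 30/2 = 20 → r_n = 78.72 kN; interior l_c = 110 − 30 = 80 → r_n = 212.5 kN.
  R_n,bearing = 1·78.72 + 1·212.5 = 291.3 kN → 0.75 × 291.3 = 218 kN.
Bearing governs: 218 kN.

218 kN (bearing governs)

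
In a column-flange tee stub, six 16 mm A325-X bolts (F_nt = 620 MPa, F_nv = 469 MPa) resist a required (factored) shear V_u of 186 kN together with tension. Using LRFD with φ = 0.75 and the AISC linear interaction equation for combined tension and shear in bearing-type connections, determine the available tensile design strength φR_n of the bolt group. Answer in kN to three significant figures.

A_b = π·16²/4 = 201.1 mm²; f_rv = 186 × 1000 / (6 × 201.1) = 154.2 MPa.
F'_nt = 1.3 F_nt − (F_nt / φF_nv) f_rv = 1.3·620 − (620/(0.75·469))·154.2 = 534.2 MPa, capped at F_nt → F'_nt = 534.2 MPa.
R_n = F'_nt · A_b · n = 534.2 × 201.1 × 6 / 1000 = 644.5 kN.
Design strength φR_n = 0.75 × 644.5 = 483 kN.

483 kN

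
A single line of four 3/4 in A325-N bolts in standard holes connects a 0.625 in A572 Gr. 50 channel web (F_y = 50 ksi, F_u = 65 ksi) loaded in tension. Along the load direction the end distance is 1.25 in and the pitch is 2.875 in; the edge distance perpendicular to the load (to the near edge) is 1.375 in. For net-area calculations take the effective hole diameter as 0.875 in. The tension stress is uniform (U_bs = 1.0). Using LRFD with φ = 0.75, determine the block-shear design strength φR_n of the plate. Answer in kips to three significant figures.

153 kips

Shear plane L_v = 1.25 + 3·2.875 = 9.875 in; A_gv = 9.875 × 0.625 = 6.172 in².
A_nv = (9.875 − 3.5·0.875) × 0.625 = 4.258 in².
A_nt = (1.375 − 0.5·0.875) × 0.625 = 0.5859 in².
0.6 F_u A_nv = 166.1 kips; 0.6 F_y A_gv = 185.2 kips → shear rupture governs the shear term.
R_n = 166.1 + 1.0 × 65 × 0.5859 = 204.1 kips.
Design strength φR_n = 0.75 × 204.1 = 153 kips.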